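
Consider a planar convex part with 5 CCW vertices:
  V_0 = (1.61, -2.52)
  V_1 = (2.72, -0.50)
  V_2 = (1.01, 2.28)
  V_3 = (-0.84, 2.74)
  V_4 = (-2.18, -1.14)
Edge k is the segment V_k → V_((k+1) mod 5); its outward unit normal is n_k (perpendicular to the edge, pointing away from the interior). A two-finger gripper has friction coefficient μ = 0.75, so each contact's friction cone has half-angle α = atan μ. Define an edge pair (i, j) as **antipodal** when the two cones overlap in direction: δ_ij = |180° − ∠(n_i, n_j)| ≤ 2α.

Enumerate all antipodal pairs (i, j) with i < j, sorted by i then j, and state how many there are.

count = 4; pairs: (0,3), (1,3), (1,4), (2,4)

α = atan 0.75 = 36.87°;  2α = 73.74°
n_0 = (+0.8764, -0.4816)
n_1 = (+0.8518, +0.5239)
n_2 = (+0.2413, +0.9705)
n_3 = (-0.9452, +0.3264)
n_4 = (-0.3421, -0.9396)
  (0,1): δ = 119.61°  ·
  (0,2): δ = 75.17°  ·
  (0,3): δ = 9.74°  ✓
  (0,4): δ = 98.78°  ·
  (1,2): δ = 135.56°  ·
  (1,3): δ = 50.65°  ✓
  (1,4): δ = 38.40°  ✓
  (2,3): δ = 95.09°  ·
  (2,4): δ = 6.04°  ✓
  (3,4): δ = 90.95°  ·
antipodal pairs: 4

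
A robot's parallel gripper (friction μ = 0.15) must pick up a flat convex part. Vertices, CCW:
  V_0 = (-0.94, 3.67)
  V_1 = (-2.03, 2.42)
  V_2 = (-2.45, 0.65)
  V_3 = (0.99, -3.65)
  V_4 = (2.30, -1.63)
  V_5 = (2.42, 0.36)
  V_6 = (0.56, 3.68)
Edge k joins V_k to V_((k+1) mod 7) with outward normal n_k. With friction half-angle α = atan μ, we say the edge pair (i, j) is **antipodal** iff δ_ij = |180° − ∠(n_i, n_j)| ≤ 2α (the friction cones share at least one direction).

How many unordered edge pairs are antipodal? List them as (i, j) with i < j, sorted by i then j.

count = 3; pairs: (0,3), (1,4), (2,5)

α = atan 0.15 = 8.53°;  2α = 17.06°
n_0 = (-0.7537, +0.6572)
n_1 = (-0.9730, +0.2309)
n_2 = (-0.7809, -0.6247)
n_3 = (+0.8390, -0.5441)
n_4 = (+0.9982, -0.0602)
n_5 = (+0.8724, +0.4888)
n_6 = (-0.0067, +1.0000)
  (0,1): δ = 152.26°  ·
  (0,2): δ = 100.25°  ·
  (0,3): δ = 8.12°  ✓
  (0,4): δ = 37.64°  ·
  (0,5): δ = 70.35°  ·
  (0,6): δ = 131.47°  ·
  (1,2): δ = 127.99°  ·
  (1,3): δ = 19.62°  ·
  (1,4): δ = 9.90°  ✓
  (1,5): δ = 42.61°  ·
  (1,6): δ = 103.73°  ·
  (2,3): δ = 71.62°  ·
  (2,4): δ = 42.11°  ·
  (2,5): δ = 9.40°  ✓
  (2,6): δ = 51.72°  ·
  (3,4): δ = 150.49°  ·
  (3,5): δ = 117.78°  ·
  (3,6): δ = 56.65°  ·
  (4,5): δ = 147.29°  ·
  (4,6): δ = 86.17°  ·
  (5,6): δ = 118.88°  ·
antipodal pairs: 3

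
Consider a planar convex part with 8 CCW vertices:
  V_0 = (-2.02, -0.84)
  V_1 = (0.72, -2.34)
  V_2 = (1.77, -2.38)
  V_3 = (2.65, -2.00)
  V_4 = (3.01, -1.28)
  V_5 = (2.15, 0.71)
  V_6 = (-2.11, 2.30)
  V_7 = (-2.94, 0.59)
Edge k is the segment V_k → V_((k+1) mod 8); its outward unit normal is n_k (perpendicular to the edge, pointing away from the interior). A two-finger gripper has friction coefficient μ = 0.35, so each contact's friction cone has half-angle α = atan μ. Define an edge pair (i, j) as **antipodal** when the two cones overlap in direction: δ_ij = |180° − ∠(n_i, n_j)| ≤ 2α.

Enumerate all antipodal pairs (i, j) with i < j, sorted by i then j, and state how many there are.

α = atan 0.35 = 19.29°;  2α = 38.58°
n_0 = (-0.4802, -0.8772)
n_1 = (-0.0381, -0.9993)
n_2 = (+0.3964, -0.9181)
n_3 = (+0.8944, -0.4472)
n_4 = (+0.9179, +0.3967)
n_5 = (+0.3497, +0.9369)
n_6 = (-0.8996, +0.4367)
n_7 = (-0.8410, -0.5411)
  (0,1): δ = 153.48°  ·
  (0,2): δ = 127.95°  ·
  (0,3): δ = 87.87°  ·
  (0,4): δ = 37.93°  ✓
  (0,5): δ = 8.23°  ✓
  (0,6): δ = 92.81°  ·
  (0,7): δ = 151.45°  ·
  (1,2): δ = 154.46°  ·
  (1,3): δ = 114.38°  ·
  (1,4): δ = 64.45°  ·
  (1,5): δ = 18.29°  ✓
  (1,6): δ = 66.29°  ·
  (1,7): δ = 124.94°  ·
  (2,3): δ = 139.92°  ·
  (2,4): δ = 89.98°  ·
  (2,5): δ = 43.82°  ·
  (2,6): δ = 40.75°  ·
  (2,7): δ = 99.40°  ·
  (3,4): δ = 130.06°  ·
  (3,5): δ = 83.90°  ·
  (3,6): δ = 0.67°  ✓
  (3,7): δ = 59.32°  ·
  (4,5): δ = 133.84°  ·
  (4,6): δ = 49.26°  ·
  (4,7): δ = 9.38°  ✓
  (5,6): δ = 95.42°  ·
  (5,7): δ = 36.78°  ✓
  (6,7): δ = 121.35°  ·
antipodal pairs: 6

count = 6; pairs: (0,4), (0,5), (1,5), (3,6), (4,7), (5,7)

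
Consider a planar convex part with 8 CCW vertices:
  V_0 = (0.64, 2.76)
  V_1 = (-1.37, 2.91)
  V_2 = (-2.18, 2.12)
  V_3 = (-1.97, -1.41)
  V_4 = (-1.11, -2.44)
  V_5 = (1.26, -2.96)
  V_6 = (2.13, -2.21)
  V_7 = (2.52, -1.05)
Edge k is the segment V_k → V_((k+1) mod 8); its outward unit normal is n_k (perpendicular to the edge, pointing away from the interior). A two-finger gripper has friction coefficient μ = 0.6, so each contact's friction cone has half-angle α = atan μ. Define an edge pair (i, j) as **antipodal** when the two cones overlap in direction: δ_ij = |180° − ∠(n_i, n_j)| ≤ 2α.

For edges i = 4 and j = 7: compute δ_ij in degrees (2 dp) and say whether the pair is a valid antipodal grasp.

δ = 51.36°, valid

α = atan 0.6 = 30.96°;  2α = 61.93°
edge 4: e_4 = (+2.37, -0.52);  n_4 = (-0.2143, -0.9768)
edge 7: e_7 = (-1.88, +3.81);  n_7 = (+0.8968, +0.4425)
∠(n_4, n_7) = 128.64°
δ = |180° − 128.64°| = 51.36°
51.36° ≤ 2α = 61.93°  →  valid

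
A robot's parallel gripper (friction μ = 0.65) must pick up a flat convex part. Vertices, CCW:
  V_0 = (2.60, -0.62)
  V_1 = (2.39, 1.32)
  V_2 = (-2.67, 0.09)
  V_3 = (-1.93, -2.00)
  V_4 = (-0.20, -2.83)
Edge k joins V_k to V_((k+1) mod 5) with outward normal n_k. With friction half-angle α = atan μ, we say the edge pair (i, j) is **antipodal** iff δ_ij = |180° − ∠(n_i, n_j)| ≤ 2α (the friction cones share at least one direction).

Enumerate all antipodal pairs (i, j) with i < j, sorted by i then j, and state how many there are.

count = 4; pairs: (0,2), (0,3), (1,3), (1,4)

α = atan 0.65 = 33.02°;  2α = 66.05°
n_0 = (+0.9942, +0.1076)
n_1 = (-0.2362, +0.9717)
n_2 = (-0.9427, -0.3338)
n_3 = (-0.4326, -0.9016)
n_4 = (+0.6196, -0.7850)
  (0,1): δ = 82.52°  ·
  (0,2): δ = 13.32°  ✓
  (0,3): δ = 58.19°  ✓
  (0,4): δ = 122.11°  ·
  (1,2): δ = 84.17°  ·
  (1,3): δ = 39.29°  ✓
  (1,4): δ = 24.62°  ✓
  (2,3): δ = 135.13°  ·
  (2,4): δ = 71.21°  ·
  (3,4): δ = 116.09°  ·
antipodal pairs: 4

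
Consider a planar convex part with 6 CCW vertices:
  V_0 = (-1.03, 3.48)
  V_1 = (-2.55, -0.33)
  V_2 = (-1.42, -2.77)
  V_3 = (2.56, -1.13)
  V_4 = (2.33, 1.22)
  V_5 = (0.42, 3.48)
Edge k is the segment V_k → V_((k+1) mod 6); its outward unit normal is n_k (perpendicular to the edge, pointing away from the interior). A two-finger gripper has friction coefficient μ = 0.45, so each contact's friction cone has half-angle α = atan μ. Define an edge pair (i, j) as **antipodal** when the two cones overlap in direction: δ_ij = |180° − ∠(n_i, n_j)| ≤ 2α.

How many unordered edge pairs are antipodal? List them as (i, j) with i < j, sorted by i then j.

count = 5; pairs: (0,2), (0,3), (1,3), (1,4), (2,5)

α = atan 0.45 = 24.23°;  2α = 48.46°
n_0 = (-0.9288, +0.3705)
n_1 = (-0.9074, -0.4202)
n_2 = (+0.3810, -0.9246)
n_3 = (+0.9952, +0.0974)
n_4 = (+0.7638, +0.6455)
n_5 = (+0.0000, +1.0000)
  (0,1): δ = 133.40°  ·
  (0,2): δ = 45.86°  ✓
  (0,3): δ = 27.34°  ✓
  (0,4): δ = 61.95°  ·
  (0,5): δ = 111.75°  ·
  (1,2): δ = 92.45°  ·
  (1,3): δ = 19.26°  ✓
  (1,4): δ = 15.35°  ✓
  (1,5): δ = 65.15°  ·
  (2,3): δ = 106.80°  ·
  (2,4): δ = 72.19°  ·
  (2,5): δ = 22.39°  ✓
  (3,4): δ = 145.39°  ·
  (3,5): δ = 95.59°  ·
  (4,5): δ = 130.20°  ·
antipodal pairs: 5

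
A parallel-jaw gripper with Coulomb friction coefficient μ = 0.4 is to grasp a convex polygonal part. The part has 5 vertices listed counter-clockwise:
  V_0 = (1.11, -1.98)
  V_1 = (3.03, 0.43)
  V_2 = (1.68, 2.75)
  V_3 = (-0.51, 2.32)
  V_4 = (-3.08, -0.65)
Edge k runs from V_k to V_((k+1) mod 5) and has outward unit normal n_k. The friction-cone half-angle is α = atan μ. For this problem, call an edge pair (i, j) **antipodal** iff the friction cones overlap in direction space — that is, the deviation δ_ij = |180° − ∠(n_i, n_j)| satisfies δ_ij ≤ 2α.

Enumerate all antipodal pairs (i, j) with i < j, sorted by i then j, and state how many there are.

count = 4; pairs: (0,2), (0,3), (1,4), (2,4)

α = atan 0.4 = 21.80°;  2α = 43.60°
n_0 = (+0.7821, -0.6231)
n_1 = (+0.8643, +0.5029)
n_2 = (-0.1927, +0.9813)
n_3 = (-0.7562, +0.6543)
n_4 = (-0.3025, -0.9531)
  (0,1): δ = 111.26°  ·
  (0,2): δ = 40.35°  ✓
  (0,3): δ = 2.33°  ✓
  (0,4): δ = 110.93°  ·
  (1,2): δ = 109.09°  ·
  (1,3): δ = 71.07°  ·
  (1,4): δ = 42.19°  ✓
  (2,3): δ = 141.98°  ·
  (2,4): δ = 28.72°  ✓
  (3,4): δ = 66.74°  ·
antipodal pairs: 4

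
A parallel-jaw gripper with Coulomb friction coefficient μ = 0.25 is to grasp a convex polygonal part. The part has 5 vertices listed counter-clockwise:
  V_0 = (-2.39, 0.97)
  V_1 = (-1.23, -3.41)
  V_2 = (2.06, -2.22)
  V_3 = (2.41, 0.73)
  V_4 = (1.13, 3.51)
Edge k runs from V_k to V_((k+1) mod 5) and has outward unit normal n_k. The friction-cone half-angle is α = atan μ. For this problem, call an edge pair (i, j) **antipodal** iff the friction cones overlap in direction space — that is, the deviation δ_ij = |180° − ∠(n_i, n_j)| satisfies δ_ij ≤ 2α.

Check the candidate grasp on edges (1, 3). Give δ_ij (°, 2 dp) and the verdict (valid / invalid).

α = atan 0.25 = 14.04°;  2α = 28.07°
edge 1: e_1 = (+3.29, +1.19);  n_1 = (+0.3401, -0.9404)
edge 3: e_3 = (-1.28, +2.78);  n_3 = (+0.9083, +0.4182)
∠(n_1, n_3) = 94.84°
δ = |180° − 94.84°| = 85.16°
85.16° > 2α = 28.07°  →  invalid

δ = 85.16°, invalid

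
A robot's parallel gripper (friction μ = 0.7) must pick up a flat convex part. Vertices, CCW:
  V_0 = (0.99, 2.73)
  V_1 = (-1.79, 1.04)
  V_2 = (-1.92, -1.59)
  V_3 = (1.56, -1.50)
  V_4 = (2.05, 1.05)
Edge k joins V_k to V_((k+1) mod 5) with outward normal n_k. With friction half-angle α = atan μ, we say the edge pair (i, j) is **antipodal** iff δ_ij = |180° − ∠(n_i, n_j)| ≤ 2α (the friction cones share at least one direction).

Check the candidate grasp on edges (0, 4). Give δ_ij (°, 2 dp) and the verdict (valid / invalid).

α = atan 0.7 = 34.99°;  2α = 69.98°
edge 0: e_0 = (-2.78, -1.69);  n_0 = (-0.5195, +0.8545)
edge 4: e_4 = (-1.06, +1.68);  n_4 = (+0.8457, +0.5336)
∠(n_0, n_4) = 89.05°
δ = |180° − 89.05°| = 90.95°
90.95° > 2α = 69.98°  →  invalid

δ = 90.95°, invalid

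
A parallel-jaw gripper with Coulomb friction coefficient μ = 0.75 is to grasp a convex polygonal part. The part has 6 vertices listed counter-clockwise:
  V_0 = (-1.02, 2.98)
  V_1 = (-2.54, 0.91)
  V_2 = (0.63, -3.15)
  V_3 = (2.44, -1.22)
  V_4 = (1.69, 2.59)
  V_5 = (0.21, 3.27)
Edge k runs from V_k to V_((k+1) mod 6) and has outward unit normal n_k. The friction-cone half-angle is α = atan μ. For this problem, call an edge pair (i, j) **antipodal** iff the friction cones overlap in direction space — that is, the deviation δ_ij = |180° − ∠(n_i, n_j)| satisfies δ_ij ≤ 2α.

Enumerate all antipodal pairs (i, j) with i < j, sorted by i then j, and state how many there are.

α = atan 0.75 = 36.87°;  2α = 73.74°
n_0 = (-0.8060, +0.5919)
n_1 = (-0.7882, -0.6154)
n_2 = (+0.7294, -0.6841)
n_3 = (+0.9812, +0.1931)
n_4 = (+0.4175, +0.9087)
n_5 = (-0.2295, +0.9733)
  (0,1): δ = 105.73°  ·
  (0,2): δ = 6.87°  ✓
  (0,3): δ = 47.43°  ✓
  (0,4): δ = 101.61°  ·
  (0,5): δ = 139.56°  ·
  (1,2): δ = 81.14°  ·
  (1,3): δ = 26.85°  ✓
  (1,4): δ = 27.34°  ✓
  (1,5): δ = 65.28°  ✓
  (2,3): δ = 125.70°  ·
  (2,4): δ = 71.51°  ✓
  (2,5): δ = 33.57°  ✓
  (3,4): δ = 125.81°  ·
  (3,5): δ = 87.87°  ·
  (4,5): δ = 142.06°  ·
antipodal pairs: 7

count = 7; pairs: (0,2), (0,3), (1,3), (1,4), (1,5), (2,4), (2,5)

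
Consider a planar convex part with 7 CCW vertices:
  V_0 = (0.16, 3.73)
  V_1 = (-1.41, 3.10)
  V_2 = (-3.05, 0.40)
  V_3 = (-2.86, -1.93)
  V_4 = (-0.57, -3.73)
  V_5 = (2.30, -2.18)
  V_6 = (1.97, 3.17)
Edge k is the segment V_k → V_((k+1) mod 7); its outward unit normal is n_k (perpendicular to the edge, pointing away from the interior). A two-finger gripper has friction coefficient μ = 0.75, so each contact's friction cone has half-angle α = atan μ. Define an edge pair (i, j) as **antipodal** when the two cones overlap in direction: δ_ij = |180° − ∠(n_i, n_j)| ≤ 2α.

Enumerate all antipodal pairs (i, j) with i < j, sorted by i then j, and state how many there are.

α = atan 0.75 = 36.87°;  2α = 73.74°
n_0 = (-0.3724, +0.9281)
n_1 = (-0.8547, +0.5191)
n_2 = (-0.9967, -0.0813)
n_3 = (-0.6180, -0.7862)
n_4 = (+0.4752, -0.8799)
n_5 = (+0.9981, +0.0616)
n_6 = (+0.2956, +0.9553)
  (0,1): δ = 143.14°  ·
  (0,2): δ = 107.20°  ·
  (0,3): δ = 60.03°  ✓
  (0,4): δ = 6.51°  ✓
  (0,5): δ = 71.67°  ✓
  (0,6): δ = 140.94°  ·
  (1,2): δ = 144.06°  ·
  (1,3): δ = 96.89°  ·
  (1,4): δ = 30.35°  ✓
  (1,5): δ = 34.80°  ✓
  (1,6): δ = 104.08°  ·
  (2,3): δ = 132.83°  ·
  (2,4): δ = 66.29°  ✓
  (2,5): δ = 1.13°  ✓
  (2,6): δ = 68.15°  ✓
  (3,4): δ = 113.46°  ·
  (3,5): δ = 48.30°  ✓
  (3,6): δ = 20.98°  ✓
  (4,5): δ = 114.84°  ·
  (4,6): δ = 45.56°  ✓
  (5,6): δ = 110.72°  ·
antipodal pairs: 11

count = 11; pairs: (0,3), (0,4), (0,5), (1,4), (1,5), (2,4), (2,5), (2,6), (3,5), (3,6), (4,6)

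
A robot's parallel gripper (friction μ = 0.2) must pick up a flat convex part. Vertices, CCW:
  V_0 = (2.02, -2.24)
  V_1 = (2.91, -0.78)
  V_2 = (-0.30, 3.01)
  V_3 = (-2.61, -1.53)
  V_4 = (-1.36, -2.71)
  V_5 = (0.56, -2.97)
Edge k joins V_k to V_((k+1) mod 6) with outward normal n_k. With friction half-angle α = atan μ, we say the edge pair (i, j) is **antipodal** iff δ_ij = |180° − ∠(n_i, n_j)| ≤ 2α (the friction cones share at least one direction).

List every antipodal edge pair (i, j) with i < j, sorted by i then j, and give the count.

α = atan 0.2 = 11.31°;  2α = 22.62°
n_0 = (+0.8539, -0.5205)
n_1 = (+0.7631, +0.6463)
n_2 = (-0.8913, +0.4535)
n_3 = (-0.6865, -0.7272)
n_4 = (-0.1342, -0.9910)
n_5 = (+0.4472, -0.8944)
  (0,1): δ = 108.37°  ·
  (0,2): δ = 4.40°  ✓
  (0,3): δ = 78.02°  ·
  (0,4): δ = 113.65°  ·
  (0,5): δ = 147.93°  ·
  (1,2): δ = 67.23°  ·
  (1,3): δ = 6.39°  ✓
  (1,4): δ = 42.02°  ·
  (1,5): δ = 76.30°  ·
  (2,3): δ = 106.38°  ·
  (2,4): δ = 70.74°  ·
  (2,5): δ = 36.47°  ·
  (3,4): δ = 144.36°  ·
  (3,5): δ = 110.08°  ·
  (4,5): δ = 145.72°  ·
antipodal pairs: 2

count = 2; pairs: (0,2), (1,3)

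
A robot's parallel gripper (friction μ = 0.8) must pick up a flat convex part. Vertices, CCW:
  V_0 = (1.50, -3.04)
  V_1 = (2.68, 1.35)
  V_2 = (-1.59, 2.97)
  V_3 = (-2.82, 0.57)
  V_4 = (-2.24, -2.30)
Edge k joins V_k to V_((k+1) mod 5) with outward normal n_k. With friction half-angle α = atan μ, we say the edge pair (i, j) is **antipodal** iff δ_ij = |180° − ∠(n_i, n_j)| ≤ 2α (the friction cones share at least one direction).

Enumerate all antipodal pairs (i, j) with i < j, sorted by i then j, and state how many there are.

count = 5; pairs: (0,2), (0,3), (1,3), (1,4), (2,4)

α = atan 0.8 = 38.66°;  2α = 77.32°
n_0 = (+0.9657, -0.2596)
n_1 = (+0.3547, +0.9350)
n_2 = (-0.8899, +0.4561)
n_3 = (-0.9802, -0.1981)
n_4 = (-0.1941, -0.9810)
  (0,1): δ = 95.73°  ·
  (0,2): δ = 12.09°  ✓
  (0,3): δ = 26.47°  ✓
  (0,4): δ = 93.85°  ·
  (1,2): δ = 96.36°  ·
  (1,3): δ = 57.80°  ✓
  (1,4): δ = 9.58°  ✓
  (2,3): δ = 141.44°  ·
  (2,4): δ = 74.06°  ✓
  (3,4): δ = 112.62°  ·
antipodal pairs: 5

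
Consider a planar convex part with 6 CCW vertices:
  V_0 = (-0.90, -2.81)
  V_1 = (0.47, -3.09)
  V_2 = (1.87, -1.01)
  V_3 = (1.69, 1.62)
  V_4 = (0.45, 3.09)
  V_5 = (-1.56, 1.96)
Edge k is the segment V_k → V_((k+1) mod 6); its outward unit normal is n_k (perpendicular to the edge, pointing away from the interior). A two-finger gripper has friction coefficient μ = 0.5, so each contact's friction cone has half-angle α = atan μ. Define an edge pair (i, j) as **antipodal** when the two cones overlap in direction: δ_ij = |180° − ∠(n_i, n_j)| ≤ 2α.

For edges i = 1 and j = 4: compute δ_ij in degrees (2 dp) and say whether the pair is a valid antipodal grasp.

δ = 26.71°, valid

α = atan 0.5 = 26.57°;  2α = 53.13°
edge 1: e_1 = (+1.40, +2.08);  n_1 = (+0.8296, -0.5584)
edge 4: e_4 = (-2.01, -1.13);  n_4 = (-0.4901, +0.8717)
∠(n_1, n_4) = 153.29°
δ = |180° − 153.29°| = 26.71°
26.71° ≤ 2α = 53.13°  →  valid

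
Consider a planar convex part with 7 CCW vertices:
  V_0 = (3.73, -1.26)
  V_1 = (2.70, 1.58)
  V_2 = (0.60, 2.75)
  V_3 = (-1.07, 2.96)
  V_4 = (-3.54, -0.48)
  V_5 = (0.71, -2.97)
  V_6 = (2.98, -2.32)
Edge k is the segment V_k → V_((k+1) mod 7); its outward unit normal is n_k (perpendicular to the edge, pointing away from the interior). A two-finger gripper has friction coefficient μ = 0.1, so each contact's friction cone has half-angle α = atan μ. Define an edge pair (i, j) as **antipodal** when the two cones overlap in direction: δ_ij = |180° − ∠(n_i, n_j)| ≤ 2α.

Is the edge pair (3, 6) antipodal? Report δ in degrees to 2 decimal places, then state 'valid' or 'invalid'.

α = atan 0.1 = 5.71°;  2α = 11.42°
edge 3: e_3 = (-2.47, -3.44);  n_3 = (-0.8123, +0.5832)
edge 6: e_6 = (+0.75, +1.06);  n_6 = (+0.8163, -0.5776)
∠(n_3, n_6) = 179.60°
δ = |180° − 179.60°| = 0.40°
0.40° ≤ 2α = 11.42°  →  valid

δ = 0.40°, valid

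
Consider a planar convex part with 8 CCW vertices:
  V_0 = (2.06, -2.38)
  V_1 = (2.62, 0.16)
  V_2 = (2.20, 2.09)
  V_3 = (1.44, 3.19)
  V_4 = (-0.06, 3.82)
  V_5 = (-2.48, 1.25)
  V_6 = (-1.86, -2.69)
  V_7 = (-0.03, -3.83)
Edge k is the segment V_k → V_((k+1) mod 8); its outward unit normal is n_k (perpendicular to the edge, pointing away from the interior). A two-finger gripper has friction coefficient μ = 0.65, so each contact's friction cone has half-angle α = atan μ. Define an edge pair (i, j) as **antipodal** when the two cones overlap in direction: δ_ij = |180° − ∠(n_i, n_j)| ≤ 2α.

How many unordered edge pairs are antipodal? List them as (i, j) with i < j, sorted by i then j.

α = atan 0.65 = 33.02°;  2α = 66.05°
n_0 = (+0.9765, -0.2153)
n_1 = (+0.9771, +0.2126)
n_2 = (+0.8227, +0.5684)
n_3 = (+0.3872, +0.9220)
n_4 = (-0.7280, +0.6855)
n_5 = (-0.9878, -0.1554)
n_6 = (-0.5287, -0.8488)
n_7 = (+0.5700, -0.8216)
  (0,1): δ = 155.29°  ·
  (0,2): δ = 132.93°  ·
  (0,3): δ = 100.35°  ·
  (0,4): δ = 30.84°  ✓
  (0,5): δ = 21.38°  ✓
  (0,6): δ = 70.51°  ·
  (0,7): δ = 137.19°  ·
  (1,2): δ = 157.64°  ·
  (1,3): δ = 125.06°  ·
  (1,4): δ = 55.56°  ✓
  (1,5): δ = 3.33°  ✓
  (1,6): δ = 45.80°  ✓
  (1,7): δ = 112.48°  ·
  (2,3): δ = 147.42°  ·
  (2,4): δ = 77.92°  ·
  (2,5): δ = 25.70°  ✓
  (2,6): δ = 23.44°  ✓
  (2,7): δ = 90.11°  ·
  (3,4): δ = 110.50°  ·
  (3,5): δ = 58.27°  ✓
  (3,6): δ = 9.14°  ✓
  (3,7): δ = 57.53°  ✓
  (4,5): δ = 127.78°  ·
  (4,6): δ = 78.64°  ·
  (4,7): δ = 11.97°  ✓
  (5,6): δ = 130.86°  ·
  (5,7): δ = 64.19°  ✓
  (6,7): δ = 113.33°  ·
antipodal pairs: 12

count = 12; pairs: (0,4), (0,5), (1,4), (1,5), (1,6), (2,5), (2,6), (3,5), (3,6), (3,7), (4,7), (5,7)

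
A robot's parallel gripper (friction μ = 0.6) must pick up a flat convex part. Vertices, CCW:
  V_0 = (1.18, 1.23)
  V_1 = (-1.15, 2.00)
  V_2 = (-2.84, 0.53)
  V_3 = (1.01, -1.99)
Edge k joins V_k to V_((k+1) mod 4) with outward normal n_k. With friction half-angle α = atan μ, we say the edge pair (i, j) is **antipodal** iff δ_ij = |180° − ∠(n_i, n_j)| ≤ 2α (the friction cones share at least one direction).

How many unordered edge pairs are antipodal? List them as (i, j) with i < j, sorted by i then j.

α = atan 0.6 = 30.96°;  2α = 61.93°
n_0 = (+0.3138, +0.9495)
n_1 = (-0.6563, +0.7545)
n_2 = (-0.5477, -0.8367)
n_3 = (+0.9986, -0.0527)
  (0,1): δ = 120.70°  ·
  (0,2): δ = 14.92°  ✓
  (0,3): δ = 105.27°  ·
  (1,2): δ = 74.22°  ·
  (1,3): δ = 45.96°  ✓
  (2,3): δ = 59.82°  ✓
antipodal pairs: 3

count = 3; pairs: (0,2), (1,3), (2,3)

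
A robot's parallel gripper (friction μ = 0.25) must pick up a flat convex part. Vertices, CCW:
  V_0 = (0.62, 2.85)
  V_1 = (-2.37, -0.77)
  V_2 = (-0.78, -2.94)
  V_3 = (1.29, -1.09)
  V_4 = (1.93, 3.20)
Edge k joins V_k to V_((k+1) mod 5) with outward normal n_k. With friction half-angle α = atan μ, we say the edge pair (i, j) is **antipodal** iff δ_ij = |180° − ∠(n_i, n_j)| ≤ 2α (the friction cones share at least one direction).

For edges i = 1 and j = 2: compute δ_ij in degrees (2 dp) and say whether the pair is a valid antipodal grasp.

α = atan 0.25 = 14.04°;  2α = 28.07°
edge 1: e_1 = (+1.59, -2.17);  n_1 = (-0.8066, -0.5910)
edge 2: e_2 = (+2.07, +1.85);  n_2 = (+0.6664, -0.7456)
∠(n_1, n_2) = 95.56°
δ = |180° − 95.56°| = 84.44°
84.44° > 2α = 28.07°  →  invalid

δ = 84.44°, invalid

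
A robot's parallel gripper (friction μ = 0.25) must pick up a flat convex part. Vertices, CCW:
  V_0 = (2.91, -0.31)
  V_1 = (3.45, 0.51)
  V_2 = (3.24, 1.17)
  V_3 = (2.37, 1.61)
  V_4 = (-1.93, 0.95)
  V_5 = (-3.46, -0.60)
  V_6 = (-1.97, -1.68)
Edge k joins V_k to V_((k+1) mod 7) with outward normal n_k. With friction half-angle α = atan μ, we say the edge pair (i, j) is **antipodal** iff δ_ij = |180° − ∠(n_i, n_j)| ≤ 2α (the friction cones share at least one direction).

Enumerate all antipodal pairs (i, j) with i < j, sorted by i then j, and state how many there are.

count = 3; pairs: (0,4), (2,5), (3,6)

α = atan 0.25 = 14.04°;  2α = 28.07°
n_0 = (+0.8352, -0.5500)
n_1 = (+0.9529, +0.3032)
n_2 = (+0.4513, +0.8924)
n_3 = (-0.1517, +0.9884)
n_4 = (-0.7117, +0.7025)
n_5 = (-0.5869, -0.8097)
n_6 = (+0.2703, -0.9628)
  (0,1): δ = 128.98°  ·
  (0,2): δ = 83.46°  ·
  (0,3): δ = 47.91°  ·
  (0,4): δ = 11.26°  ✓
  (0,5): δ = 87.43°  ·
  (0,6): δ = 139.05°  ·
  (1,2): δ = 134.48°  ·
  (1,3): δ = 98.92°  ·
  (1,4): δ = 62.28°  ·
  (1,5): δ = 36.41°  ·
  (1,6): δ = 88.03°  ·
  (2,3): δ = 144.45°  ·
  (2,4): δ = 107.80°  ·
  (2,5): δ = 9.11°  ✓
  (2,6): δ = 42.51°  ·
  (3,4): δ = 143.35°  ·
  (3,5): δ = 44.66°  ·
  (3,6): δ = 6.96°  ✓
  (4,5): δ = 81.31°  ·
  (4,6): δ = 29.69°  ·
  (5,6): δ = 128.38°  ·
antipodal pairs: 3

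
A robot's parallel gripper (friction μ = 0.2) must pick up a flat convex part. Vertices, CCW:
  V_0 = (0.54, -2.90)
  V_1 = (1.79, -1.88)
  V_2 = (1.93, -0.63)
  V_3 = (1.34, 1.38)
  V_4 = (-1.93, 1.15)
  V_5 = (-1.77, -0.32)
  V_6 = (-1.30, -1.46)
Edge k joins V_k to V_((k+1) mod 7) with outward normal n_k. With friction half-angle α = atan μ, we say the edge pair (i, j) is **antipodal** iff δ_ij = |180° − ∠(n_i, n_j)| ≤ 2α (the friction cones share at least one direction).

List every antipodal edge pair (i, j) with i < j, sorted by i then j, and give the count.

count = 3; pairs: (1,4), (2,4), (2,5)

α = atan 0.2 = 11.31°;  2α = 22.62°
n_0 = (+0.6322, -0.7748)
n_1 = (+0.9938, -0.1113)
n_2 = (+0.9595, +0.2816)
n_3 = (-0.0702, +0.9975)
n_4 = (-0.9941, -0.1082)
n_5 = (-0.9245, -0.3812)
n_6 = (-0.6163, -0.7875)
  (0,1): δ = 135.60°  ·
  (0,2): δ = 112.86°  ·
  (0,3): δ = 35.19°  ·
  (0,4): δ = 57.00°  ·
  (0,5): δ = 73.19°  ·
  (0,6): δ = 102.74°  ·
  (1,2): δ = 157.25°  ·
  (1,3): δ = 79.59°  ·
  (1,4): δ = 12.60°  ✓
  (1,5): δ = 28.80°  ·
  (1,6): δ = 58.34°  ·
  (2,3): δ = 102.34°  ·
  (2,4): δ = 10.15°  ✓
  (2,5): δ = 6.05°  ✓
  (2,6): δ = 35.59°  ·
  (3,4): δ = 87.81°  ·
  (3,5): δ = 71.62°  ·
  (3,6): δ = 42.07°  ·
  (4,5): δ = 163.81°  ·
  (4,6): δ = 134.26°  ·
  (5,6): δ = 150.45°  ·
antipodal pairs: 3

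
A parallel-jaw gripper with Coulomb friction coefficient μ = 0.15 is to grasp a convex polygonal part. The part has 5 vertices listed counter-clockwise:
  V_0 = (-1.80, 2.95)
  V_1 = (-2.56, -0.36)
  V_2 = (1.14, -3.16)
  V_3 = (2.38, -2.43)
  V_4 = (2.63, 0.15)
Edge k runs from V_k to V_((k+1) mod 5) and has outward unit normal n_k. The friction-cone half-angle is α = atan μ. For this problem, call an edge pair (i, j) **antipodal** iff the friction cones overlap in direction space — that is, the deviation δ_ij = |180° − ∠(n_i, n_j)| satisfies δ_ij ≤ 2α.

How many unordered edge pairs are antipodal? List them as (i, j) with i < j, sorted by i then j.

count = 2; pairs: (0,3), (1,4)

α = atan 0.15 = 8.53°;  2α = 17.06°
n_0 = (-0.9746, +0.2238)
n_1 = (-0.6034, -0.7974)
n_2 = (+0.5073, -0.8618)
n_3 = (+0.9953, -0.0964)
n_4 = (+0.5343, +0.8453)
  (0,1): δ = 114.19°  ·
  (0,2): δ = 46.58°  ·
  (0,3): δ = 7.40°  ✓
  (0,4): δ = 70.64°  ·
  (1,2): δ = 112.40°  ·
  (1,3): δ = 58.42°  ·
  (1,4): δ = 4.82°  ✓
  (2,3): δ = 126.02°  ·
  (2,4): δ = 62.78°  ·
  (3,4): δ = 116.76°  ·
antipodal pairs: 2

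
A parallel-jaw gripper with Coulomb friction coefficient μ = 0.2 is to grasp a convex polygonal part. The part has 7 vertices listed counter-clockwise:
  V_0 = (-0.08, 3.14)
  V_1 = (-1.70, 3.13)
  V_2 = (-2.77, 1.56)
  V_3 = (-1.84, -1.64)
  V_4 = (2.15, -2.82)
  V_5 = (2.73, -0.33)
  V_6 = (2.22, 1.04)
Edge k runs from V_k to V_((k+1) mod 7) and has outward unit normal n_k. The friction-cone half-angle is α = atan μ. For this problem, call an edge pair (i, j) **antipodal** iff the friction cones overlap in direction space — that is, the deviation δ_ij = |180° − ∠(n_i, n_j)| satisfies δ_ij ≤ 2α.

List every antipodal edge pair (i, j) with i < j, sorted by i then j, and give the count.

α = atan 0.2 = 11.31°;  2α = 22.62°
n_0 = (-0.0062, +1.0000)
n_1 = (-0.8263, +0.5632)
n_2 = (-0.9603, -0.2791)
n_3 = (-0.2836, -0.9589)
n_4 = (+0.9739, -0.2269)
n_5 = (+0.9372, +0.3489)
n_6 = (+0.6743, +0.7385)
  (0,1): δ = 124.63°  ·
  (0,2): δ = 74.15°  ·
  (0,3): δ = 16.83°  ✓
  (0,4): δ = 76.53°  ·
  (0,5): δ = 110.06°  ·
  (0,6): δ = 137.25°  ·
  (1,2): δ = 129.52°  ·
  (1,3): δ = 72.20°  ·
  (1,4): δ = 21.16°  ✓
  (1,5): δ = 54.69°  ·
  (1,6): δ = 81.88°  ·
  (2,3): δ = 122.68°  ·
  (2,4): δ = 29.32°  ·
  (2,5): δ = 4.21°  ✓
  (2,6): δ = 31.40°  ·
  (3,4): δ = 86.64°  ·
  (3,5): δ = 53.11°  ·
  (3,6): δ = 25.92°  ·
  (4,5): δ = 146.47°  ·
  (4,6): δ = 119.29°  ·
  (5,6): δ = 152.82°  ·
antipodal pairs: 3

count = 3; pairs: (0,3), (1,4), (2,5)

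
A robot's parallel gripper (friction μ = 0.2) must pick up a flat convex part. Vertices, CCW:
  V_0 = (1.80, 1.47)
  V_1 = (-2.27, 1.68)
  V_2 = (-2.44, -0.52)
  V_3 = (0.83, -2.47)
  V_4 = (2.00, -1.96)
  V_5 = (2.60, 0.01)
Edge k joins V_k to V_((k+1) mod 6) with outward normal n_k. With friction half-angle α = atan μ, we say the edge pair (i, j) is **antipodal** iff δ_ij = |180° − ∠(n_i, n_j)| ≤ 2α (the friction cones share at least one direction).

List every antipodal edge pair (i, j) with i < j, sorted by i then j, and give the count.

count = 1; pairs: (1,4)

α = atan 0.2 = 11.31°;  2α = 22.62°
n_0 = (+0.0515, +0.9987)
n_1 = (-0.9970, +0.0770)
n_2 = (-0.5122, -0.8589)
n_3 = (+0.3996, -0.9167)
n_4 = (+0.9566, -0.2914)
n_5 = (+0.8770, +0.4805)
  (0,1): δ = 91.46°  ·
  (0,2): δ = 27.86°  ·
  (0,3): δ = 26.51°  ·
  (0,4): δ = 76.01°  ·
  (0,5): δ = 121.67°  ·
  (1,2): δ = 116.39°  ·
  (1,3): δ = 62.03°  ·
  (1,4): δ = 12.52°  ✓
  (1,5): δ = 33.14°  ·
  (2,3): δ = 125.64°  ·
  (2,4): δ = 76.13°  ·
  (2,5): δ = 30.47°  ·
  (3,4): δ = 130.49°  ·
  (3,5): δ = 84.83°  ·
  (4,5): δ = 134.34°  ·
antipodal pairs: 1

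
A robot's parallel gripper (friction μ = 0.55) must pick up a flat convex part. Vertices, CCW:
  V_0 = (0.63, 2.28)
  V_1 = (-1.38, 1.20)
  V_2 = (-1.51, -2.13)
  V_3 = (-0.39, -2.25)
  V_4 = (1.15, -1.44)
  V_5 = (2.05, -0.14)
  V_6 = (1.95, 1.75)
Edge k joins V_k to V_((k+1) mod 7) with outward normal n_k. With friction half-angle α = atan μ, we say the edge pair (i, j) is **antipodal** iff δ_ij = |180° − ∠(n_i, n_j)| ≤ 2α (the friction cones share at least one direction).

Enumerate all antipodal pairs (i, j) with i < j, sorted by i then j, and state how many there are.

count = 7; pairs: (0,2), (0,3), (0,4), (1,4), (1,5), (2,6), (3,6)

α = atan 0.55 = 28.81°;  2α = 57.62°
n_0 = (-0.4733, +0.8809)
n_1 = (-0.9992, +0.0390)
n_2 = (-0.1065, -0.9943)
n_3 = (+0.4655, -0.8850)
n_4 = (+0.8222, -0.5692)
n_5 = (+0.9986, +0.0528)
n_6 = (+0.3726, +0.9280)
  (0,1): δ = 120.49°  ·
  (0,2): δ = 34.37°  ✓
  (0,3): δ = 0.51°  ✓
  (0,4): δ = 27.06°  ✓
  (0,5): δ = 64.78°  ·
  (0,6): δ = 129.87°  ·
  (1,2): δ = 93.88°  ·
  (1,3): δ = 60.02°  ·
  (1,4): δ = 32.46°  ✓
  (1,5): δ = 5.26°  ✓
  (1,6): δ = 70.36°  ·
  (2,3): δ = 146.14°  ·
  (2,4): δ = 118.58°  ·
  (2,5): δ = 80.86°  ·
  (2,6): δ = 15.76°  ✓
  (3,4): δ = 152.44°  ·
  (3,5): δ = 114.71°  ·
  (3,6): δ = 49.62°  ✓
  (4,5): δ = 142.28°  ·
  (4,6): δ = 77.18°  ·
  (5,6): δ = 114.90°  ·
antipodal pairs: 7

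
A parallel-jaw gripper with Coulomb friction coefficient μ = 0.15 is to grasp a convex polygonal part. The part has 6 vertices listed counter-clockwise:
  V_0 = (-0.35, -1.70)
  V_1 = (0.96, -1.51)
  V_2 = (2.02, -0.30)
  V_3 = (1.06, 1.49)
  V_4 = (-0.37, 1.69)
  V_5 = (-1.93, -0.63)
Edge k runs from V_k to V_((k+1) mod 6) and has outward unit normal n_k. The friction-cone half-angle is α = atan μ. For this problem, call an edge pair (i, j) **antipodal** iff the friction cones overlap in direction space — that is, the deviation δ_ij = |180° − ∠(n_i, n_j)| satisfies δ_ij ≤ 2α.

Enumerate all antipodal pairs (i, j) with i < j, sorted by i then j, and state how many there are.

count = 2; pairs: (0,3), (1,4)

α = atan 0.15 = 8.53°;  2α = 17.06°
n_0 = (+0.1435, -0.9896)
n_1 = (+0.7522, -0.6589)
n_2 = (+0.8813, +0.4726)
n_3 = (+0.1385, +0.9904)
n_4 = (-0.8298, +0.5580)
n_5 = (-0.5607, -0.8280)
  (0,1): δ = 139.47°  ·
  (0,2): δ = 70.05°  ·
  (0,3): δ = 16.21°  ✓
  (0,4): δ = 47.83°  ·
  (0,5): δ = 137.64°  ·
  (1,2): δ = 110.58°  ·
  (1,3): δ = 56.74°  ·
  (1,4): δ = 7.30°  ✓
  (1,5): δ = 97.11°  ·
  (2,3): δ = 126.17°  ·
  (2,4): δ = 62.12°  ·
  (2,5): δ = 27.69°  ·
  (3,4): δ = 115.96°  ·
  (3,5): δ = 26.14°  ·
  (4,5): δ = 90.19°  ·
antipodal pairs: 2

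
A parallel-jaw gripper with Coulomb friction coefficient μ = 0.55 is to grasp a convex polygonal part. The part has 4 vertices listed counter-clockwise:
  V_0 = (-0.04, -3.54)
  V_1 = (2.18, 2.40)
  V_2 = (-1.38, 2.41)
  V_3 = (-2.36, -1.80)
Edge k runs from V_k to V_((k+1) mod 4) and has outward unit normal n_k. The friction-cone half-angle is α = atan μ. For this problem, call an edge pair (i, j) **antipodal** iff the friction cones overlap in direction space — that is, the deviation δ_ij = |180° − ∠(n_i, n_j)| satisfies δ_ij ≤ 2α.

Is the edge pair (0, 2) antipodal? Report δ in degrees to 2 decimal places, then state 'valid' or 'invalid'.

δ = 7.39°, valid

α = atan 0.55 = 28.81°;  2α = 57.62°
edge 0: e_0 = (+2.22, +5.94);  n_0 = (+0.9367, -0.3501)
edge 2: e_2 = (-0.98, -4.21);  n_2 = (-0.9740, +0.2267)
∠(n_0, n_2) = 172.61°
δ = |180° − 172.61°| = 7.39°
7.39° ≤ 2α = 57.62°  →  valid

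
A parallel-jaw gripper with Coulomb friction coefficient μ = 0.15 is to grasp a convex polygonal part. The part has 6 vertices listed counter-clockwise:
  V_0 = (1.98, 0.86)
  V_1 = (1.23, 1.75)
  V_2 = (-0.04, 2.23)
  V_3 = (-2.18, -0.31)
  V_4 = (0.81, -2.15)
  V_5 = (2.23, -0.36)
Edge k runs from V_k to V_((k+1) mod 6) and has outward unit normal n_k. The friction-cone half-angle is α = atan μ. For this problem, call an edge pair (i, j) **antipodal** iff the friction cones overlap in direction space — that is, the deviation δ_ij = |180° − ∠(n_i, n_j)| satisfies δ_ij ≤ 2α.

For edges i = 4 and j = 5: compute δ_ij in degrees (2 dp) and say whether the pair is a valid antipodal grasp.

α = atan 0.15 = 8.53°;  2α = 17.06°
edge 4: e_4 = (+1.42, +1.79);  n_4 = (+0.7834, -0.6215)
edge 5: e_5 = (-0.25, +1.22);  n_5 = (+0.9796, +0.2007)
∠(n_4, n_5) = 50.01°
δ = |180° − 50.01°| = 129.99°
129.99° > 2α = 17.06°  →  invalid

δ = 129.99°, invalid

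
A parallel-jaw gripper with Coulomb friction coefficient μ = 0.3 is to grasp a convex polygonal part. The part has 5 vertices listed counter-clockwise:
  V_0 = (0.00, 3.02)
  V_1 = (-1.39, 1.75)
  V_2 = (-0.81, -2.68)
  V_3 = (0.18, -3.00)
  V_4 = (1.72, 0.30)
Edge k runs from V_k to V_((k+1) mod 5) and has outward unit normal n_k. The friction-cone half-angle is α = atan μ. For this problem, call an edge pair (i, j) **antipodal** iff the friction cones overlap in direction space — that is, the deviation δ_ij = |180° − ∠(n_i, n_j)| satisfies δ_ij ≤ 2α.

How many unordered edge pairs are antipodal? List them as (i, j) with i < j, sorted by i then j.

count = 3; pairs: (0,3), (1,3), (1,4)

α = atan 0.3 = 16.70°;  2α = 33.40°
n_0 = (-0.6745, +0.7383)
n_1 = (-0.9915, -0.1298)
n_2 = (-0.3076, -0.9515)
n_3 = (+0.9062, -0.4229)
n_4 = (+0.8452, +0.5345)
  (0,1): δ = 124.96°  ·
  (0,2): δ = 60.33°  ·
  (0,3): δ = 22.57°  ✓
  (0,4): δ = 79.89°  ·
  (1,2): δ = 115.37°  ·
  (1,3): δ = 32.48°  ✓
  (1,4): δ = 24.85°  ✓
  (2,3): δ = 97.10°  ·
  (2,4): δ = 39.78°  ·
  (3,4): δ = 122.68°  ·
antipodal pairs: 3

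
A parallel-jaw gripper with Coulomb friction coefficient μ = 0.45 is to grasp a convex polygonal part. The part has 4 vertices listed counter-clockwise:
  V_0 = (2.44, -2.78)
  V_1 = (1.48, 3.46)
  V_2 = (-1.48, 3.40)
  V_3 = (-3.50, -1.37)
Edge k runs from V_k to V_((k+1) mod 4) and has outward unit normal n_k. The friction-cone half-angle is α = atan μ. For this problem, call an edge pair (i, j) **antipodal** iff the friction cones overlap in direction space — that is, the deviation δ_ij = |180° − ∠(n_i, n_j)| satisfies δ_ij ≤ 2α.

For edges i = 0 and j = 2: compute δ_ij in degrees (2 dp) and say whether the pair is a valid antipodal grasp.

α = atan 0.45 = 24.23°;  2α = 48.46°
edge 0: e_0 = (-0.96, +6.24);  n_0 = (+0.9884, +0.1521)
edge 2: e_2 = (-2.02, -4.77);  n_2 = (-0.9208, +0.3900)
∠(n_0, n_2) = 148.30°
δ = |180° − 148.30°| = 31.70°
31.70° ≤ 2α = 48.46°  →  valid

δ = 31.70°, valid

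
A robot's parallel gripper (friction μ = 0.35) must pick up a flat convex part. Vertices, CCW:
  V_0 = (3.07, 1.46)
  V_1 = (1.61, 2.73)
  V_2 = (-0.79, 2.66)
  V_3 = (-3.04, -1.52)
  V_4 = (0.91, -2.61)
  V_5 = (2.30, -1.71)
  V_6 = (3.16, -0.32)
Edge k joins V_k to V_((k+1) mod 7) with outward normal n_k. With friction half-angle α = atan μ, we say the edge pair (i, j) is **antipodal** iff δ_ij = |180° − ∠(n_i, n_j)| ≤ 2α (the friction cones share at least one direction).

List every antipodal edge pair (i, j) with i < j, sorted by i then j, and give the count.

count = 6; pairs: (0,3), (1,3), (1,4), (2,4), (2,5), (2,6)

α = atan 0.35 = 19.29°;  2α = 38.58°
n_0 = (+0.6563, +0.7545)
n_1 = (-0.0292, +0.9996)
n_2 = (-0.8805, +0.4740)
n_3 = (-0.2660, -0.9640)
n_4 = (+0.5435, -0.8394)
n_5 = (+0.8504, -0.5261)
n_6 = (+0.9987, +0.0505)
  (0,1): δ = 137.31°  ·
  (0,2): δ = 77.27°  ·
  (0,3): δ = 25.59°  ✓
  (0,4): δ = 73.94°  ·
  (0,5): δ = 99.27°  ·
  (0,6): δ = 133.91°  ·
  (1,2): δ = 119.96°  ·
  (1,3): δ = 17.10°  ✓
  (1,4): δ = 31.25°  ✓
  (1,5): δ = 56.58°  ·
  (1,6): δ = 91.22°  ·
  (2,3): δ = 77.13°  ·
  (2,4): δ = 28.79°  ✓
  (2,5): δ = 3.45°  ✓
  (2,6): δ = 31.19°  ✓
  (3,4): δ = 131.65°  ·
  (3,5): δ = 106.32°  ·
  (3,6): δ = 71.68°  ·
  (4,5): δ = 154.67°  ·
  (4,6): δ = 120.03°  ·
  (5,6): δ = 145.36°  ·
antipodal pairs: 6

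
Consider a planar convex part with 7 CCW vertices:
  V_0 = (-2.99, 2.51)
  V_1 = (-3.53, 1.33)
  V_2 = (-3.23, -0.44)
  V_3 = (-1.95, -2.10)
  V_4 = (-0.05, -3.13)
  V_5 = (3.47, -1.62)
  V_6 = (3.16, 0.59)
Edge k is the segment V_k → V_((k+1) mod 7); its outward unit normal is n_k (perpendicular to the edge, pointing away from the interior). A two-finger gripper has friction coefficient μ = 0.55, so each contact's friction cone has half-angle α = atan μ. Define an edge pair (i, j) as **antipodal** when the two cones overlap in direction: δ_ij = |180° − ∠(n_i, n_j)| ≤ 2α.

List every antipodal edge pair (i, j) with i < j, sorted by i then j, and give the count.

α = atan 0.55 = 28.81°;  2α = 57.62°
n_0 = (-0.9093, +0.4161)
n_1 = (-0.9859, -0.1671)
n_2 = (-0.7919, -0.6106)
n_3 = (-0.4766, -0.8791)
n_4 = (+0.3942, -0.9190)
n_5 = (+0.9903, +0.1389)
n_6 = (+0.2980, +0.9546)
  (0,1): δ = 145.79°  ·
  (0,2): δ = 117.77°  ·
  (0,3): δ = 93.87°  ·
  (0,4): δ = 42.19°  ✓
  (0,5): δ = 32.57°  ✓
  (0,6): δ = 97.25°  ·
  (1,2): δ = 151.98°  ·
  (1,3): δ = 128.08°  ·
  (1,4): δ = 76.40°  ·
  (1,5): δ = 1.63°  ✓
  (1,6): δ = 63.04°  ·
  (2,3): δ = 156.10°  ·
  (2,4): δ = 104.42°  ·
  (2,5): δ = 29.65°  ✓
  (2,6): δ = 35.03°  ✓
  (3,4): δ = 128.32°  ·
  (3,5): δ = 53.55°  ✓
  (3,6): δ = 11.12°  ✓
  (4,5): δ = 105.23°  ·
  (4,6): δ = 40.56°  ✓
  (5,6): δ = 115.32°  ·
antipodal pairs: 8

count = 8; pairs: (0,4), (0,5), (1,5), (2,5), (2,6), (3,5), (3,6), (4,6)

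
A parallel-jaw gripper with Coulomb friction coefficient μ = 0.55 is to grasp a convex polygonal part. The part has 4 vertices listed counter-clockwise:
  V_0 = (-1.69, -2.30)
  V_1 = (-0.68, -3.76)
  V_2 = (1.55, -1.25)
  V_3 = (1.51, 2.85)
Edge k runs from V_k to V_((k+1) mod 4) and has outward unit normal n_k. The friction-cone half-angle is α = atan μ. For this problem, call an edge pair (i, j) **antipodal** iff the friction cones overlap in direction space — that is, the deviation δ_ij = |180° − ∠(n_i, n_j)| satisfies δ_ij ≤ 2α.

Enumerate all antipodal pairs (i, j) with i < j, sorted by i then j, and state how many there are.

count = 3; pairs: (0,2), (1,3), (2,3)

α = atan 0.55 = 28.81°;  2α = 57.62°
n_0 = (-0.8224, -0.5689)
n_1 = (+0.7476, -0.6642)
n_2 = (+1.0000, +0.0098)
n_3 = (-0.8494, +0.5278)
  (0,1): δ = 76.29°  ·
  (0,2): δ = 34.12°  ✓
  (0,3): δ = 113.47°  ·
  (1,2): δ = 137.82°  ·
  (1,3): δ = 9.76°  ✓
  (2,3): δ = 32.41°  ✓
antipodal pairs: 3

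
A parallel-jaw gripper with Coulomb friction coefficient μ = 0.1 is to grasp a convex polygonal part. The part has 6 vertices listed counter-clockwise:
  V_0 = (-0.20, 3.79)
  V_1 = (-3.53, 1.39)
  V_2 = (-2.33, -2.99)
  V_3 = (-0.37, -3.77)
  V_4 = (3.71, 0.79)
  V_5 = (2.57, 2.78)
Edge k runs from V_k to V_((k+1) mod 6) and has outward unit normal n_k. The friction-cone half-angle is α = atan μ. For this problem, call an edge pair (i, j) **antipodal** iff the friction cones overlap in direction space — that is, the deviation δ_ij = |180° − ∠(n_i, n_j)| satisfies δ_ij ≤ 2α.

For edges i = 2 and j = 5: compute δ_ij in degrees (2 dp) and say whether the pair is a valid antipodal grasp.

α = atan 0.1 = 5.71°;  2α = 11.42°
edge 2: e_2 = (+1.96, -0.78);  n_2 = (-0.3698, -0.9291)
edge 5: e_5 = (-2.77, +1.01);  n_5 = (+0.3426, +0.9395)
∠(n_2, n_5) = 178.33°
δ = |180° − 178.33°| = 1.67°
1.67° ≤ 2α = 11.42°  →  valid

δ = 1.67°, valid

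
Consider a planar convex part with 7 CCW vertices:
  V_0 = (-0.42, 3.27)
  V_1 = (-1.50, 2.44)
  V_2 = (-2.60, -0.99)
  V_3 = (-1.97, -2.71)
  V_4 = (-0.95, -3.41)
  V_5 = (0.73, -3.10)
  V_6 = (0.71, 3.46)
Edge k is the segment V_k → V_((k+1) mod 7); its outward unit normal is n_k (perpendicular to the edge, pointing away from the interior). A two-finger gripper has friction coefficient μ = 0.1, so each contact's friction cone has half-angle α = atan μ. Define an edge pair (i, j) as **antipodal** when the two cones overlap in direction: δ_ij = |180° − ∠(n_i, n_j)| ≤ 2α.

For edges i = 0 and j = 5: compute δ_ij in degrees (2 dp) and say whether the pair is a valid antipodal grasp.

δ = 52.63°, invalid

α = atan 0.1 = 5.71°;  2α = 11.42°
edge 0: e_0 = (-1.08, -0.83);  n_0 = (-0.6094, +0.7929)
edge 5: e_5 = (-0.02, +6.56);  n_5 = (+1.0000, +0.0030)
∠(n_0, n_5) = 127.37°
δ = |180° − 127.37°| = 52.63°
52.63° > 2α = 11.42°  →  invalid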